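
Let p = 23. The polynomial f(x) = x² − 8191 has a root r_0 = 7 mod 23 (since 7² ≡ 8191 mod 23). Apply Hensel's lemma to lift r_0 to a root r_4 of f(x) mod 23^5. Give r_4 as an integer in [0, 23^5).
r_4 = 6147493 (mod 6436343)

Hensel's recurrence: r_{i+1} = r_i − f(r_i)·(f′(r_i))^{-1} mod 23^{i+2}, with f′(x) = 2x. Iterate:
  r_0 = 7 (mod 23)
  r_1 = 513 (mod 529)
  r_2 = 3158 (mod 12167)
  r_3 = 270832 (mod 279841)
  r_4 = 6147493 (mod 6436343)
Final: r_4 = 6147493, and one checks f(r_4) ≡ 0 mod 23^5.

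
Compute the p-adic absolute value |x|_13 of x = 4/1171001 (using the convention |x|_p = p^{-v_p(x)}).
|4/1171001|_13 = 28561

Step 1 — compute v_13(x) by factoring powers of 13 out of the numerator and denominator: v_13(4/1171001) = -4. Step 2 — apply |x|_p = p^{-v_p(x)} = 13^{4} = 28561.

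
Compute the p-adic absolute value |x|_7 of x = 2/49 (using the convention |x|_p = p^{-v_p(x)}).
|2/49|_7 = 49

Step 1 — compute v_7(x) by factoring powers of 7 out of the numerator and denominator: v_7(2/49) = -2. Step 2 — apply |x|_p = p^{-v_p(x)} = 7^{2} = 49.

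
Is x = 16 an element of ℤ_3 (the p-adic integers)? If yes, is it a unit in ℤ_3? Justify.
x ∈ ℤ_3^× (unit); v_3(x) = 0

ℤ_3 = {x ∈ ℚ_3 : v_3(x) ≥ 0} and ℤ_3^× = {x ∈ ℤ_3 : v_3(x) = 0}. Here v_3(16) = v_3(num) − v_3(den) = 0; compare against these criteria.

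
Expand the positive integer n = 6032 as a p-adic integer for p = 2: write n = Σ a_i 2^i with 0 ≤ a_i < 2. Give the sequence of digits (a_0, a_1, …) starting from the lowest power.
(a_0, a_1, …) = (0, 0, 0, 0, 1, 0, 0, 1, 1, 1, 1, 0, 1)

Repeated division by 2 gives the digits low-to-high: 6032 = 1·2^4 + 1·2^7 + 1·2^8 + 1·2^9 + 1·2^10 + 1·2^12. Digit sequence: (0, 0, 0, 0, 1, 0, 0, 1, 1, 1, 1, 0, 1).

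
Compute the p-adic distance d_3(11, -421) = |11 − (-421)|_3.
d_3(11, -421) = 1/27

Step 1 — x − y = 11 − (-421) = 432. Step 2 — v_3(432) = 3 (factor: 432 = (3^3 · 16); the sign does not affect v_p). Step 3 — |x − y|_3 = 3^{-3} = 1/27.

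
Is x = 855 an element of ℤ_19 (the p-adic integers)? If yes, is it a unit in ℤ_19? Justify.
x ∈ ℤ_19 but not a unit; v_19(x) = 1 > 0

ℤ_19 = {x ∈ ℚ_19 : v_19(x) ≥ 0} and ℤ_19^× = {x ∈ ℤ_19 : v_19(x) = 0}. Here v_19(855) = v_19(num) − v_19(den) = 1; compare against these criteria.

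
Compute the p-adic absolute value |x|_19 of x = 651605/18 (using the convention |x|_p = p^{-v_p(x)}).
|651605/18|_19 = 1/130321

Step 1 — compute v_19(x) by factoring powers of 19 out of the numerator and denominator: v_19(651605/18) = 4. Step 2 — apply |x|_p = p^{-v_p(x)} = 19^{-4} = 1/130321.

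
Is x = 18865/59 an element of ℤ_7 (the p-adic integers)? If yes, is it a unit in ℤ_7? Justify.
x ∈ ℤ_7 but not a unit; v_7(x) = 3 > 0

ℤ_7 = {x ∈ ℚ_7 : v_7(x) ≥ 0} and ℤ_7^× = {x ∈ ℤ_7 : v_7(x) = 0}. Here v_7(18865/59) = v_7(num) − v_7(den) = 3; compare against these criteria.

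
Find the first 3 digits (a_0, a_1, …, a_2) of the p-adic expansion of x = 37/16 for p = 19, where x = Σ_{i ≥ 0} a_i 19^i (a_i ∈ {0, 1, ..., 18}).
(a_0, …, a_2) = (13, 3, 1)

v_19(37/16) = 0 (numerator and denominator both coprime to 19), so x ∈ ℤ_19^×. Compute digits iteratively via a_i = x_i mod 19, x_{i+1} = (x_i − a_i)/19, with x_0 = x:
  x_0 = 37/16;  a_0 = 13;  x_1 = (x_0 − 13)/19 = -9/16
  x_1 = -9/16;  a_1 = 3;  x_2 = (x_1 − 3)/19 = -3/16
  x_2 = -3/16;  a_2 = 1;  x_3 = (x_2 − 1)/19 = -1/16
Digits: (13, 3, 1).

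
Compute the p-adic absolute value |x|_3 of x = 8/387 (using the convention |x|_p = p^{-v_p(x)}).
|8/387|_3 = 9

Step 1 — compute v_3(x) by factoring powers of 3 out of the numerator and denominator: v_3(8/387) = -2. Step 2 — apply |x|_p = p^{-v_p(x)} = 3^{2} = 9.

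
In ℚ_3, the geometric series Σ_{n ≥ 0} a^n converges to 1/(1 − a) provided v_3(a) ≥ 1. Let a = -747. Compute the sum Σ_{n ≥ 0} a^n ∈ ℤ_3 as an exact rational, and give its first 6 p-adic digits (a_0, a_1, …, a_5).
Σ a^n = 1/(1 − a) = 1/748;  first 6 digits = (1, 0, 1, 2, 0, 1)

v_3(a) = 2 ≥ 1, so the series converges in ℤ_3 to 1/(1 − a) = 1/(1 − (-747)) = 1/748. Expand this rational in ℤ_3: compute digits iteratively via d_i = x_i mod 3, x_{i+1} = (x_i − d_i)/3. The first 6 digits are (1, 0, 1, 2, 0, 1).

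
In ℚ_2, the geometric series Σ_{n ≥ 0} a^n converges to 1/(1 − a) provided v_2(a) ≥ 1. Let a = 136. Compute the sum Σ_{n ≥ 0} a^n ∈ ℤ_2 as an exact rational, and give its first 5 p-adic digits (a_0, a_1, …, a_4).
Σ a^n = 1/(1 − a) = -1/135;  first 5 digits = (1, 0, 0, 1, 0)

v_2(a) = 3 ≥ 1, so the series converges in ℤ_2 to 1/(1 − a) = 1/(1 − 136) = -1/135. Expand this rational in ℤ_2: compute digits iteratively via d_i = x_i mod 2, x_{i+1} = (x_i − d_i)/2. The first 5 digits are (1, 0, 0, 1, 0).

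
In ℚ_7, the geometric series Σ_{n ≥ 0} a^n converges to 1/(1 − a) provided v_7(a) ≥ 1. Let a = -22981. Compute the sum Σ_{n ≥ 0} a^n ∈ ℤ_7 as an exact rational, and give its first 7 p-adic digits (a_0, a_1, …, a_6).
Σ a^n = 1/(1 − a) = 1/22982;  first 7 digits = (1, 0, 0, 3, 4, 5, 1)

v_7(a) = 3 ≥ 1, so the series converges in ℤ_7 to 1/(1 − a) = 1/(1 − (-22981)) = 1/22982. Expand this rational in ℤ_7: compute digits iteratively via d_i = x_i mod 7, x_{i+1} = (x_i − d_i)/7. The first 7 digits are (1, 0, 0, 3, 4, 5, 1).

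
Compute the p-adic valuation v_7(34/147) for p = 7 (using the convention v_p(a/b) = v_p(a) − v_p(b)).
v_7(34/147) = -2

Factor powers of 7 from the numerator and denominator of the reduced fraction: 34 = 7^0 · 34 and 147 = 7^2 · 3. Apply v_p(a/b) = v_p(a) − v_p(b): v_7(34/147) = 0 − 2 = -2.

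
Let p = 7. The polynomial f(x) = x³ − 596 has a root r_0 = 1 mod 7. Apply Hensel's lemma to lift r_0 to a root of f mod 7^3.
r_2 = 232 (mod 343)

Hensel: r_{i+1} = r_i − f(r_i)/f′(r_i) mod 7^{i+2}, where f′(x) = 3x². Iterate:
  r_0 = 1 (mod 7)
  r_1 = 36 (mod 49)
  r_2 = 232 (mod 343)
Final: r = 232 with f(r) ≡ 0 mod 7^3.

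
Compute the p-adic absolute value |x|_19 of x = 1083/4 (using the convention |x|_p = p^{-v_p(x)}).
|1083/4|_19 = 1/361

Step 1 — compute v_19(x) by factoring powers of 19 out of the numerator and denominator: v_19(1083/4) = 2. Step 2 — apply |x|_p = p^{-v_p(x)} = 19^{-2} = 1/361.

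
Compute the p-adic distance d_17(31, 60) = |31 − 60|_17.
d_17(31, 60) = 1

Step 1 — x − y = 31 − 60 = -29. Step 2 — v_17(-29) = 0 (factor: -29 = −(17^0 · 29); the sign does not affect v_p). Step 3 — |x − y|_17 = 17^{0} = 1.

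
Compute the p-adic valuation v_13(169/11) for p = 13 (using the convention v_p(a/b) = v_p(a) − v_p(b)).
v_13(169/11) = 2

Factor powers of 13 from the numerator and denominator of the reduced fraction: 169 = 13^2 · 1 and 11 = 13^0 · 11. Apply v_p(a/b) = v_p(a) − v_p(b): v_13(169/11) = 2 − 0 = 2.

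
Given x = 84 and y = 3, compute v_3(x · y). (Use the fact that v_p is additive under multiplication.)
v_3(252) = 2

v_p(x) = 1 (factor: 84 = 3^1 · 28); v_p(y) = 1 (factor: 3 = 3^1 · 1). Additivity: v_p(xy) = v_p(x) + v_p(y) = 1 + 1 = 2. (Direct check: xy = 252 = 3^2 · (28).)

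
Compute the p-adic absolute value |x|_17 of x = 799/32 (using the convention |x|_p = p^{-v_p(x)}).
|799/32|_17 = 1/17

Step 1 — compute v_17(x) by factoring powers of 17 out of the numerator and denominator: v_17(799/32) = 1. Step 2 — apply |x|_p = p^{-v_p(x)} = 17^{-1} = 1/17.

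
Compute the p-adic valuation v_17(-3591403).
v_17(-3591403) = 4

v_17(n) is the largest exponent k such that 17^k divides n. Factor out: -3591403 = -17^4 · 43. (Sign doesn't affect v_p.) So v_17(-3591403) = 4.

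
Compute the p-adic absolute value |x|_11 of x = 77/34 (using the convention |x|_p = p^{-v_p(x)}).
|77/34|_11 = 1/11

Step 1 — compute v_11(x) by factoring powers of 11 out of the numerator and denominator: v_11(77/34) = 1. Step 2 — apply |x|_p = p^{-v_p(x)} = 11^{-1} = 1/11.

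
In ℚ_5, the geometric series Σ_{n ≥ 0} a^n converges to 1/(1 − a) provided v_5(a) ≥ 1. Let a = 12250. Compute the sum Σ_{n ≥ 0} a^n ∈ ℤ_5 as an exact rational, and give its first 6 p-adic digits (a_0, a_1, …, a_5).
Σ a^n = 1/(1 − a) = -1/12249;  first 6 digits = (1, 0, 0, 3, 4, 3)

v_5(a) = 3 ≥ 1, so the series converges in ℤ_5 to 1/(1 − a) = 1/(1 − 12250) = -1/12249. Expand this rational in ℤ_5: compute digits iteratively via d_i = x_i mod 5, x_{i+1} = (x_i − d_i)/5. The first 6 digits are (1, 0, 0, 3, 4, 3).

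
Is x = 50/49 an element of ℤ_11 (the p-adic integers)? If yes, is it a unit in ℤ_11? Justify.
x ∈ ℤ_11^× (unit); v_11(x) = 0

ℤ_11 = {x ∈ ℚ_11 : v_11(x) ≥ 0} and ℤ_11^× = {x ∈ ℤ_11 : v_11(x) = 0}. Here v_11(50/49) = v_11(num) − v_11(den) = 0; compare against these criteria.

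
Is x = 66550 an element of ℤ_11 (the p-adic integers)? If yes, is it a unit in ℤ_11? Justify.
x ∈ ℤ_11 but not a unit; v_11(x) = 3 > 0

ℤ_11 = {x ∈ ℚ_11 : v_11(x) ≥ 0} and ℤ_11^× = {x ∈ ℤ_11 : v_11(x) = 0}. Here v_11(66550) = v_11(num) − v_11(den) = 3; compare against these criteria.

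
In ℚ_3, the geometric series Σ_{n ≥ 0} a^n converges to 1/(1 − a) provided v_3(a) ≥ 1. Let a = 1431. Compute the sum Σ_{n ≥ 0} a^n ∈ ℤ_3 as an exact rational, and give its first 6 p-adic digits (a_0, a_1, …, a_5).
Σ a^n = 1/(1 − a) = -1/1430;  first 6 digits = (1, 0, 0, 2, 2, 2)

v_3(a) = 3 ≥ 1, so the series converges in ℤ_3 to 1/(1 − a) = 1/(1 − 1431) = -1/1430. Expand this rational in ℤ_3: compute digits iteratively via d_i = x_i mod 3, x_{i+1} = (x_i − d_i)/3. The first 6 digits are (1, 0, 0, 2, 2, 2).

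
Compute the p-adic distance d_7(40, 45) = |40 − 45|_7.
d_7(40, 45) = 1

Step 1 — x − y = 40 − 45 = -5. Step 2 — v_7(-5) = 0 (factor: -5 = −(7^0 · 5); the sign does not affect v_p). Step 3 — |x − y|_7 = 7^{0} = 1.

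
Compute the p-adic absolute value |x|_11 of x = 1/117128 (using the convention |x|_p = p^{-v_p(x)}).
|1/117128|_11 = 14641

Step 1 — compute v_11(x) by factoring powers of 11 out of the numerator and denominator: v_11(1/117128) = -4. Step 2 — apply |x|_p = p^{-v_p(x)} = 11^{4} = 14641.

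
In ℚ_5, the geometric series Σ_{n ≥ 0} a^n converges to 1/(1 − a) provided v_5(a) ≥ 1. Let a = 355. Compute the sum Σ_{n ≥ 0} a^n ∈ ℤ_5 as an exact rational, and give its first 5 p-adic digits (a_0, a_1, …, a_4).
Σ a^n = 1/(1 − a) = -1/354;  first 5 digits = (1, 1, 0, 2, 0)

v_5(a) = 1 ≥ 1, so the series converges in ℤ_5 to 1/(1 − a) = 1/(1 − 355) = -1/354. Expand this rational in ℤ_5: compute digits iteratively via d_i = x_i mod 5, x_{i+1} = (x_i − d_i)/5. The first 5 digits are (1, 1, 0, 2, 0).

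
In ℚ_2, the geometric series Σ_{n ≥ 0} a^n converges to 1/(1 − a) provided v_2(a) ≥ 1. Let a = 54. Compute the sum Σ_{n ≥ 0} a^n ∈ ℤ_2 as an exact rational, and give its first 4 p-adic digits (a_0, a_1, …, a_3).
Σ a^n = 1/(1 − a) = -1/53;  first 4 digits = (1, 1, 0, 0)

v_2(a) = 1 ≥ 1, so the series converges in ℤ_2 to 1/(1 − a) = 1/(1 − 54) = -1/53. Expand this rational in ℤ_2: compute digits iteratively via d_i = x_i mod 2, x_{i+1} = (x_i − d_i)/2. The first 4 digits are (1, 1, 0, 0).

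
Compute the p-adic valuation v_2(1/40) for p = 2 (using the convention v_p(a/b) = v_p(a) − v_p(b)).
v_2(1/40) = -3

Factor powers of 2 from the numerator and denominator of the reduced fraction: 1 = 2^0 · 1 and 40 = 2^3 · 5. Apply v_p(a/b) = v_p(a) − v_p(b): v_2(1/40) = 0 − 3 = -3.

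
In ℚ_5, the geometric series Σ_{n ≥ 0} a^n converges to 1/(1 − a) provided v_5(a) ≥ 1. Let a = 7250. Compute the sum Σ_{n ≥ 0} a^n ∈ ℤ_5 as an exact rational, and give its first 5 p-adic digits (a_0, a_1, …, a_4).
Σ a^n = 1/(1 − a) = -1/7249;  first 5 digits = (1, 0, 0, 3, 1)

v_5(a) = 3 ≥ 1, so the series converges in ℤ_5 to 1/(1 − a) = 1/(1 − 7250) = -1/7249. Expand this rational in ℤ_5: compute digits iteratively via d_i = x_i mod 5, x_{i+1} = (x_i − d_i)/5. The first 5 digits are (1, 0, 0, 3, 1).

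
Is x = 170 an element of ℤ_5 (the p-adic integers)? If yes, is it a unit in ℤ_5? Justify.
x ∈ ℤ_5 but not a unit; v_5(x) = 1 > 0

ℤ_5 = {x ∈ ℚ_5 : v_5(x) ≥ 0} and ℤ_5^× = {x ∈ ℤ_5 : v_5(x) = 0}. Here v_5(170) = v_5(num) − v_5(den) = 1; compare against these criteria.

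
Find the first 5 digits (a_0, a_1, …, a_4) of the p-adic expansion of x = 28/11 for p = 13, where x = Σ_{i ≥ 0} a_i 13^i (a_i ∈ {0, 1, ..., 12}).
(a_0, …, a_4) = (12, 4, 2, 1, 7)

v_13(28/11) = 0 (numerator and denominator both coprime to 13), so x ∈ ℤ_13^×. Compute digits iteratively via a_i = x_i mod 13, x_{i+1} = (x_i − a_i)/13, with x_0 = x:
  x_0 = 28/11;  a_0 = 12;  x_1 = (x_0 − 12)/13 = -8/11
  x_1 = -8/11;  a_1 = 4;  x_2 = (x_1 − 4)/13 = -4/11
  x_2 = -4/11;  a_2 = 2;  x_3 = (x_2 − 2)/13 = -2/11
  x_3 = -2/11;  a_3 = 1;  x_4 = (x_3 − 1)/13 = -1/11
  x_4 = -1/11;  a_4 = 7;  x_5 = (x_4 − 7)/13 = -6/11
Digits: (12, 4, 2, 1, 7).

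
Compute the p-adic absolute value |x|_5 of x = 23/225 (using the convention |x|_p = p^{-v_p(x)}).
|23/225|_5 = 25

Step 1 — compute v_5(x) by factoring powers of 5 out of the numerator and denominator: v_5(23/225) = -2. Step 2 — apply |x|_p = p^{-v_p(x)} = 5^{2} = 25.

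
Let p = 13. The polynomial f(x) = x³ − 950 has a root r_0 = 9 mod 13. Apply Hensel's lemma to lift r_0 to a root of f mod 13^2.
r_1 = 165 (mod 169)

Hensel: r_{i+1} = r_i − f(r_i)/f′(r_i) mod 13^{i+2}, where f′(x) = 3x². Iterate:
  r_0 = 9 (mod 13)
  r_1 = 165 (mod 169)
Final: r = 165 with f(r) ≡ 0 mod 13^2.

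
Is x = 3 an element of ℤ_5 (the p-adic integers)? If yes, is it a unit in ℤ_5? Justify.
x ∈ ℤ_5^× (unit); v_5(x) = 0

ℤ_5 = {x ∈ ℚ_5 : v_5(x) ≥ 0} and ℤ_5^× = {x ∈ ℤ_5 : v_5(x) = 0}. Here v_5(3) = v_5(num) − v_5(den) = 0; compare against these criteria.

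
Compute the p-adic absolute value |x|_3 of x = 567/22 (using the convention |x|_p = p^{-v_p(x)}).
|567/22|_3 = 1/81

Step 1 — compute v_3(x) by factoring powers of 3 out of the numerator and denominator: v_3(567/22) = 4. Step 2 — apply |x|_p = p^{-v_p(x)} = 3^{-4} = 1/81.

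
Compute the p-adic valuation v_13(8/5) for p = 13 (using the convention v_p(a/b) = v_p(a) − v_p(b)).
v_13(8/5) = 0

Factor powers of 13 from the numerator and denominator of the reduced fraction: 8 = 13^0 · 8 and 5 = 13^0 · 5. Apply v_p(a/b) = v_p(a) − v_p(b): v_13(8/5) = 0 − 0 = 0.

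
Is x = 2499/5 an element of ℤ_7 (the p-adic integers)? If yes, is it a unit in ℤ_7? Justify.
x ∈ ℤ_7 but not a unit; v_7(x) = 2 > 0

ℤ_7 = {x ∈ ℚ_7 : v_7(x) ≥ 0} and ℤ_7^× = {x ∈ ℤ_7 : v_7(x) = 0}. Here v_7(2499/5) = v_7(num) − v_7(den) = 2; compare against these criteria.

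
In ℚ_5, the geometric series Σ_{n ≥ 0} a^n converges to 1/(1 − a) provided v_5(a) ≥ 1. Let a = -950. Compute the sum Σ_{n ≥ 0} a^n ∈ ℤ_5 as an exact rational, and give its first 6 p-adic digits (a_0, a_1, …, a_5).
Σ a^n = 1/(1 − a) = 1/951;  first 6 digits = (1, 0, 2, 2, 2, 3)

v_5(a) = 2 ≥ 1, so the series converges in ℤ_5 to 1/(1 − a) = 1/(1 − (-950)) = 1/951. Expand this rational in ℤ_5: compute digits iteratively via d_i = x_i mod 5, x_{i+1} = (x_i − d_i)/5. The first 6 digits are (1, 0, 2, 2, 2, 3).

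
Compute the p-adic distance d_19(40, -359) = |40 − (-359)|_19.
d_19(40, -359) = 1/19

Step 1 — x − y = 40 − (-359) = 399. Step 2 — v_19(399) = 1 (factor: 399 = (19^1 · 21); the sign does not affect v_p). Step 3 — |x − y|_19 = 19^{-1} = 1/19.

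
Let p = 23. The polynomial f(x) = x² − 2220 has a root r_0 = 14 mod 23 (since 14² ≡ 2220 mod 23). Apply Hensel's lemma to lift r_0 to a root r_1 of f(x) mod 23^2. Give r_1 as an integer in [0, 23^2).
r_1 = 313 (mod 529)

Hensel's recurrence: r_{i+1} = r_i − f(r_i)·(f′(r_i))^{-1} mod 23^{i+2}, with f′(x) = 2x. Iterate:
  r_0 = 14 (mod 23)
  r_1 = 313 (mod 529)
Final: r_1 = 313, and one checks f(r_1) ≡ 0 mod 23^2.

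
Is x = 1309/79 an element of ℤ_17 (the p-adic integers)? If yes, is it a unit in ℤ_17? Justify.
x ∈ ℤ_17 but not a unit; v_17(x) = 1 > 0

ℤ_17 = {x ∈ ℚ_17 : v_17(x) ≥ 0} and ℤ_17^× = {x ∈ ℤ_17 : v_17(x) = 0}. Here v_17(1309/79) = v_17(num) − v_17(den) = 1; compare against these criteria.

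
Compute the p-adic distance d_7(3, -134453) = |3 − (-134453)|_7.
d_7(3, -134453) = 1/16807

Step 1 — x − y = 3 − (-134453) = 134456. Step 2 — v_7(134456) = 5 (factor: 134456 = (7^5 · 8); the sign does not affect v_p). Step 3 — |x − y|_7 = 7^{-5} = 1/16807.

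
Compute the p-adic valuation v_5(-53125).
v_5(-53125) = 5

v_5(n) is the largest exponent k such that 5^k divides n. Factor out: -53125 = -5^5 · 17. (Sign doesn't affect v_p.) So v_5(-53125) = 5.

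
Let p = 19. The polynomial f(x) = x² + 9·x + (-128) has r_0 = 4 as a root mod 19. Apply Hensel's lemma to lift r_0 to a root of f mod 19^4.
r_3 = 55199 (mod 130321)

Hensel: r_{i+1} = r_i − f(r_i)·(f′(r_i))^{-1} mod 19^{i+2}, f′(x) = 2x + 9. Iterate:
  r_0 = 4 (mod 19)
  r_1 = 327 (mod 361)
  r_2 = 327 (mod 6859)
  r_3 = 55199 (mod 130321)
Final: r = 55199 satisfies f(r) ≡ 0 mod 19^4.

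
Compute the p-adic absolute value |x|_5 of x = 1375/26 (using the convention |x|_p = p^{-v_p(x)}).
|1375/26|_5 = 1/125

Step 1 — compute v_5(x) by factoring powers of 5 out of the numerator and denominator: v_5(1375/26) = 3. Step 2 — apply |x|_p = p^{-v_p(x)} = 5^{-3} = 1/125.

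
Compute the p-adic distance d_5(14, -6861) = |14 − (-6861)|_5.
d_5(14, -6861) = 1/625

Step 1 — x − y = 14 − (-6861) = 6875. Step 2 — v_5(6875) = 4 (factor: 6875 = (5^4 · 11); the sign does not affect v_p). Step 3 — |x − y|_5 = 5^{-4} = 1/625.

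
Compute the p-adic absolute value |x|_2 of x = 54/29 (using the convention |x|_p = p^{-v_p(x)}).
|54/29|_2 = 1/2

Step 1 — compute v_2(x) by factoring powers of 2 out of the numerator and denominator: v_2(54/29) = 1. Step 2 — apply |x|_p = p^{-v_p(x)} = 2^{-1} = 1/2.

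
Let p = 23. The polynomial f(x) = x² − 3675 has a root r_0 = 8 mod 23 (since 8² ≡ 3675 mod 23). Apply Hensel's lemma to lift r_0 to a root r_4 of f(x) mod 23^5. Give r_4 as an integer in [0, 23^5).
r_4 = 59118 (mod 6436343)

Hensel's recurrence: r_{i+1} = r_i − f(r_i)·(f′(r_i))^{-1} mod 23^{i+2}, with f′(x) = 2x. Iterate:
  r_0 = 8 (mod 23)
  r_1 = 399 (mod 529)
  r_2 = 10450 (mod 12167)
  r_3 = 59118 (mod 279841)
  r_4 = 59118 (mod 6436343)
Final: r_4 = 59118, and one checks f(r_4) ≡ 0 mod 23^5.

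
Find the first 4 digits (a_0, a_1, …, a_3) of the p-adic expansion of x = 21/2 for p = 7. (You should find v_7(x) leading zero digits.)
(a_0, …, a_3) = (0, 5, 3, 3)

v_7(21/2) = 1, so a_0 = ... = a_0 = 0. Factor out: x = 7^1 · u with u = 3/2 a unit in ℤ_7. Expand u iteratively via a_{v+i} = u_i mod 7, u_{i+1} = (u_i − a_{v+i})/7:
  u_0 = 3/2;  a_1 = 5;  u_1 = (u_0 − 5)/7 = -1/2
  u_1 = -1/2;  a_2 = 3;  u_2 = (u_1 − 3)/7 = -1/2
  u_2 = -1/2;  a_3 = 3;  u_3 = (u_2 − 3)/7 = -1/2
Digits: (0, 5, 3, 3).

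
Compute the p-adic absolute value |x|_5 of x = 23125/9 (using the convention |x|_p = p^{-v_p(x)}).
|23125/9|_5 = 1/625

Step 1 — compute v_5(x) by factoring powers of 5 out of the numerator and denominator: v_5(23125/9) = 4. Step 2 — apply |x|_p = p^{-v_p(x)} = 5^{-4} = 1/625.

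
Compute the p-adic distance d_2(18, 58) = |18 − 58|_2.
d_2(18, 58) = 1/8

Step 1 — x − y = 18 − 58 = -40. Step 2 — v_2(-40) = 3 (factor: -40 = −(2^3 · 5); the sign does not affect v_p). Step 3 — |x − y|_2 = 2^{-3} = 1/8.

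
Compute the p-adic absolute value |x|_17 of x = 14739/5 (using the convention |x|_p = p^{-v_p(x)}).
|14739/5|_17 = 1/4913

Step 1 — compute v_17(x) by factoring powers of 17 out of the numerator and denominator: v_17(14739/5) = 3. Step 2 — apply |x|_p = p^{-v_p(x)} = 17^{-3} = 1/4913.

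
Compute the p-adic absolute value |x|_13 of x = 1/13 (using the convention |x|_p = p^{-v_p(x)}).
|1/13|_13 = 13

Step 1 — compute v_13(x) by factoring powers of 13 out of the numerator and denominator: v_13(1/13) = -1. Step 2 — apply |x|_p = p^{-v_p(x)} = 13^{1} = 13.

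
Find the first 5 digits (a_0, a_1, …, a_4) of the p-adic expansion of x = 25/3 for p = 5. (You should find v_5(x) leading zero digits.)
(a_0, …, a_4) = (0, 0, 2, 3, 1)

v_5(25/3) = 2, so a_0 = ... = a_1 = 0. Factor out: x = 5^2 · u with u = 1/3 a unit in ℤ_5. Expand u iteratively via a_{v+i} = u_i mod 5, u_{i+1} = (u_i − a_{v+i})/5:
  u_0 = 1/3;  a_2 = 2;  u_1 = (u_0 − 2)/5 = -1/3
  u_1 = -1/3;  a_3 = 3;  u_2 = (u_1 − 3)/5 = -2/3
  u_2 = -2/3;  a_4 = 1;  u_3 = (u_2 − 1)/5 = -1/3
Digits: (0, 0, 2, 3, 1).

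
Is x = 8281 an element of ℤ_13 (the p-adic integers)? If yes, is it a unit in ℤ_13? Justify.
x ∈ ℤ_13 but not a unit; v_13(x) = 2 > 0

ℤ_13 = {x ∈ ℚ_13 : v_13(x) ≥ 0} and ℤ_13^× = {x ∈ ℤ_13 : v_13(x) = 0}. Here v_13(8281) = v_13(num) − v_13(den) = 2; compare against these criteria.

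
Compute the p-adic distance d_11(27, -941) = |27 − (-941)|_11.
d_11(27, -941) = 1/121

Step 1 — x − y = 27 − (-941) = 968. Step 2 — v_11(968) = 2 (factor: 968 = (11^2 · 8); the sign does not affect v_p). Step 3 — |x − y|_11 = 11^{-2} = 1/121.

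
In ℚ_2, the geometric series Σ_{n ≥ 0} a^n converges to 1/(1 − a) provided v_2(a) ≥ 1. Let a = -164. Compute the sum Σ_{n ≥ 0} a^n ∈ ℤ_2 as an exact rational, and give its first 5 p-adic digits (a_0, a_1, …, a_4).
Σ a^n = 1/(1 − a) = 1/165;  first 5 digits = (1, 0, 1, 1, 0)

v_2(a) = 2 ≥ 1, so the series converges in ℤ_2 to 1/(1 − a) = 1/(1 − (-164)) = 1/165. Expand this rational in ℤ_2: compute digits iteratively via d_i = x_i mod 2, x_{i+1} = (x_i − d_i)/2. The first 5 digits are (1, 0, 1, 1, 0).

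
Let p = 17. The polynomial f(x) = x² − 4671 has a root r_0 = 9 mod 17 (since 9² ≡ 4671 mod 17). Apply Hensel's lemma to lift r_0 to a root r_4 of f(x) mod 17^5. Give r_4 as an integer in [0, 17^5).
r_4 = 43325 (mod 1419857)

Hensel's recurrence: r_{i+1} = r_i − f(r_i)·(f′(r_i))^{-1} mod 17^{i+2}, with f′(x) = 2x. Iterate:
  r_0 = 9 (mod 17)
  r_1 = 264 (mod 289)
  r_2 = 4021 (mod 4913)
  r_3 = 43325 (mod 83521)
  r_4 = 43325 (mod 1419857)
Final: r_4 = 43325, and one checks f(r_4) ≡ 0 mod 17^5.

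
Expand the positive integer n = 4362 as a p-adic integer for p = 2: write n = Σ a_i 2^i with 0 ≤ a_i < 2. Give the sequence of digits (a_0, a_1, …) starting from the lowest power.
(a_0, a_1, …) = (0, 1, 0, 1, 0, 0, 0, 0, 1, 0, 0, 0, 1)

Repeated division by 2 gives the digits low-to-high: 4362 = 1·2^1 + 1·2^3 + 1·2^8 + 1·2^12. Digit sequence: (0, 1, 0, 1, 0, 0, 0, 0, 1, 0, 0, 0, 1).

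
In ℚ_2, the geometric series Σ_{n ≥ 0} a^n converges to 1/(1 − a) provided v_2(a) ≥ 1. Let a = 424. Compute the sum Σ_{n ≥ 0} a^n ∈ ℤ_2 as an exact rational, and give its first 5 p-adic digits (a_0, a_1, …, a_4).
Σ a^n = 1/(1 − a) = -1/423;  first 5 digits = (1, 0, 0, 1, 0)

v_2(a) = 3 ≥ 1, so the series converges in ℤ_2 to 1/(1 − a) = 1/(1 − 424) = -1/423. Expand this rational in ℤ_2: compute digits iteratively via d_i = x_i mod 2, x_{i+1} = (x_i − d_i)/2. The first 5 digits are (1, 0, 0, 1, 0).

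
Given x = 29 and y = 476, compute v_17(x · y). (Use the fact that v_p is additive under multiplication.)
v_17(13804) = 1

v_p(x) = 0 (factor: 29 = 17^0 · 29); v_p(y) = 1 (factor: 476 = 17^1 · 28). Additivity: v_p(xy) = v_p(x) + v_p(y) = 0 + 1 = 1. (Direct check: xy = 13804 = 17^1 · (812).)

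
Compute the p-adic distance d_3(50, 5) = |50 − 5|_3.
d_3(50, 5) = 1/9

Step 1 — x − y = 50 − 5 = 45. Step 2 — v_3(45) = 2 (factor: 45 = (3^2 · 5); the sign does not affect v_p). Step 3 — |x − y|_3 = 3^{-2} = 1/9.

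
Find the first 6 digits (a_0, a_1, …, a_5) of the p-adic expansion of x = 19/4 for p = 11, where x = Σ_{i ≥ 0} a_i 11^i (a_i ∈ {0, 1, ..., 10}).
(a_0, …, a_5) = (2, 3, 8, 2, 8, 2)

v_11(19/4) = 0 (numerator and denominator both coprime to 11), so x ∈ ℤ_11^×. Compute digits iteratively via a_i = x_i mod 11, x_{i+1} = (x_i − a_i)/11, with x_0 = x:
  x_0 = 19/4;  a_0 = 2;  x_1 = (x_0 − 2)/11 = 1/4
  x_1 = 1/4;  a_1 = 3;  x_2 = (x_1 − 3)/11 = -1/4
  x_2 = -1/4;  a_2 = 8;  x_3 = (x_2 − 8)/11 = -3/4
  x_3 = -3/4;  a_3 = 2;  x_4 = (x_3 − 2)/11 = -1/4
  x_4 = -1/4;  a_4 = 8;  x_5 = (x_4 − 8)/11 = -3/4
  x_5 = -3/4;  a_5 = 2;  x_6 = (x_5 − 2)/11 = -1/4
Digits: (2, 3, 8, 2, 8, 2).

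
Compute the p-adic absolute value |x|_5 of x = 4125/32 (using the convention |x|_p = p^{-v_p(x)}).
|4125/32|_5 = 1/125

Step 1 — compute v_5(x) by factoring powers of 5 out of the numerator and denominator: v_5(4125/32) = 3. Step 2 — apply |x|_p = p^{-v_p(x)} = 5^{-3} = 1/125.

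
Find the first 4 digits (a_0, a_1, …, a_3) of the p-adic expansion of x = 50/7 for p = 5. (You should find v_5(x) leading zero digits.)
(a_0, …, a_3) = (0, 0, 1, 2)

v_5(50/7) = 2, so a_0 = ... = a_1 = 0. Factor out: x = 5^2 · u with u = 2/7 a unit in ℤ_5. Expand u iteratively via a_{v+i} = u_i mod 5, u_{i+1} = (u_i − a_{v+i})/5:
  u_0 = 2/7;  a_2 = 1;  u_1 = (u_0 − 1)/5 = -1/7
  u_1 = -1/7;  a_3 = 2;  u_2 = (u_1 − 2)/5 = -3/7
Digits: (0, 0, 1, 2).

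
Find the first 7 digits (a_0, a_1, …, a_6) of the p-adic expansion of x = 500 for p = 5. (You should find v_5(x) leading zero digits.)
(a_0, …, a_6) = (0, 0, 0, 4, 0, 0, 0)

v_5(500) = 3, so a_0 = ... = a_2 = 0. Factor out: x = 5^3 · u with u = 4 a unit in ℤ_5. Expand u iteratively via a_{v+i} = u_i mod 5, u_{i+1} = (u_i − a_{v+i})/5:
  u_0 = 4;  a_3 = 4;  u_1 = (u_0 − 4)/5 = 0
  u_1 = 0;  a_4 = 0;  u_2 = (u_1 − 0)/5 = 0
  u_2 = 0;  a_5 = 0;  u_3 = (u_2 − 0)/5 = 0
  u_3 = 0;  a_6 = 0;  u_4 = (u_3 − 0)/5 = 0
Digits: (0, 0, 0, 4, 0, 0, 0).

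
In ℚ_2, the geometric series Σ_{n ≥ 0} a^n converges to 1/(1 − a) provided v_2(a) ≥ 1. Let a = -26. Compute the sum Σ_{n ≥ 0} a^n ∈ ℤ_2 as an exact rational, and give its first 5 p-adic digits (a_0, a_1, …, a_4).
Σ a^n = 1/(1 − a) = 1/27;  first 5 digits = (1, 1, 0, 0, 1)

v_2(a) = 1 ≥ 1, so the series converges in ℤ_2 to 1/(1 − a) = 1/(1 − (-26)) = 1/27. Expand this rational in ℤ_2: compute digits iteratively via d_i = x_i mod 2, x_{i+1} = (x_i − d_i)/2. The first 5 digits are (1, 1, 0, 0, 1).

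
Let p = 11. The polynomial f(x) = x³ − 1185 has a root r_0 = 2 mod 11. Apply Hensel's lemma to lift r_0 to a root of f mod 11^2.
r_1 = 90 (mod 121)

Hensel: r_{i+1} = r_i − f(r_i)/f′(r_i) mod 11^{i+2}, where f′(x) = 3x². Iterate:
  r_0 = 2 (mod 11)
  r_1 = 90 (mod 121)
Final: r = 90 with f(r) ≡ 0 mod 11^2.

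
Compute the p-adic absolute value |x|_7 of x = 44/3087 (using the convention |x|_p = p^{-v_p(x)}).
|44/3087|_7 = 343

Step 1 — compute v_7(x) by factoring powers of 7 out of the numerator and denominator: v_7(44/3087) = -3. Step 2 — apply |x|_p = p^{-v_p(x)} = 7^{3} = 343.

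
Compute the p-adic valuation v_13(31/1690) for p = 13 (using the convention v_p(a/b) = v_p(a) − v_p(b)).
v_13(31/1690) = -2

Factor powers of 13 from the numerator and denominator of the reduced fraction: 31 = 13^0 · 31 and 1690 = 13^2 · 10. Apply v_p(a/b) = v_p(a) − v_p(b): v_13(31/1690) = 0 − 2 = -2.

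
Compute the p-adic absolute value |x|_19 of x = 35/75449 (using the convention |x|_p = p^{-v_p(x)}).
|35/75449|_19 = 6859

Step 1 — compute v_19(x) by factoring powers of 19 out of the numerator and denominator: v_19(35/75449) = -3. Step 2 — apply |x|_p = p^{-v_p(x)} = 19^{3} = 6859.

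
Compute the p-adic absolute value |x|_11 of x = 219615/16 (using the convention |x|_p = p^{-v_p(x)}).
|219615/16|_11 = 1/14641

Step 1 — compute v_11(x) by factoring powers of 11 out of the numerator and denominator: v_11(219615/16) = 4. Step 2 — apply |x|_p = p^{-v_p(x)} = 11^{-4} = 1/14641.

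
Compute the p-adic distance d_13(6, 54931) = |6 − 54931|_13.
d_13(6, 54931) = 1/2197

Step 1 — x − y = 6 − 54931 = -54925. Step 2 — v_13(-54925) = 3 (factor: -54925 = −(13^3 · 25); the sign does not affect v_p). Step 3 — |x − y|_13 = 13^{-3} = 1/2197.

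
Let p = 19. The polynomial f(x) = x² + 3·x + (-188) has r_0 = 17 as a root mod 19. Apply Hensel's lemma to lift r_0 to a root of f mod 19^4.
r_3 = 1613 (mod 130321)

Hensel: r_{i+1} = r_i − f(r_i)·(f′(r_i))^{-1} mod 19^{i+2}, f′(x) = 2x + 3. Iterate:
  r_0 = 17 (mod 19)
  r_1 = 169 (mod 361)
  r_2 = 1613 (mod 6859)
  r_3 = 1613 (mod 130321)
Final: r = 1613 satisfies f(r) ≡ 0 mod 19^4.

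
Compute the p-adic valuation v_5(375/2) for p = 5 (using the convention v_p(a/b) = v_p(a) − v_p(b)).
v_5(375/2) = 3

Factor powers of 5 from the numerator and denominator of the reduced fraction: 375 = 5^3 · 3 and 2 = 5^0 · 2. Apply v_p(a/b) = v_p(a) − v_p(b): v_5(375/2) = 3 − 0 = 3.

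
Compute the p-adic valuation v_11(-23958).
v_11(-23958) = 3

v_11(n) is the largest exponent k such that 11^k divides n. Factor out: -23958 = -11^3 · 18. (Sign doesn't affect v_p.) So v_11(-23958) = 3.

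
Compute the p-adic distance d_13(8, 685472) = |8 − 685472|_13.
d_13(8, 685472) = 1/28561

Step 1 — x − y = 8 − 685472 = -685464. Step 2 — v_13(-685464) = 4 (factor: -685464 = −(13^4 · 24); the sign does not affect v_p). Step 3 — |x − y|_13 = 13^{-4} = 1/28561.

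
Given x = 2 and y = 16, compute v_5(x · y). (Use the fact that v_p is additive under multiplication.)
v_5(32) = 0

v_p(x) = 0 (factor: 2 = 5^0 · 2); v_p(y) = 0 (factor: 16 = 5^0 · 16). Additivity: v_p(xy) = v_p(x) + v_p(y) = 0 + 0 = 0. (Direct check: xy = 32 = 5^0 · (32).)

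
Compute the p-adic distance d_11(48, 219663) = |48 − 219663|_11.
d_11(48, 219663) = 1/14641

Step 1 — x − y = 48 − 219663 = -219615. Step 2 — v_11(-219615) = 4 (factor: -219615 = −(11^4 · 15); the sign does not affect v_p). Step 3 — |x − y|_11 = 11^{-4} = 1/14641.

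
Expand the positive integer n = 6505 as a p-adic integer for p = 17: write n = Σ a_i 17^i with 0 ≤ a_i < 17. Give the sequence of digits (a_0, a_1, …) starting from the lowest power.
(a_0, a_1, …) = (11, 8, 5, 1)

Repeated division by 17 gives the digits low-to-high: 6505 = 11 + 8·17^1 + 5·17^2 + 1·17^3. Digit sequence: (11, 8, 5, 1).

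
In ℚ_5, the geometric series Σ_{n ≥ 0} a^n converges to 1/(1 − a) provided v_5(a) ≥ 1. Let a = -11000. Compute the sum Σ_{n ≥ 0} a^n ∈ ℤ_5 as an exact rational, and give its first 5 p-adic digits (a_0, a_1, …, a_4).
Σ a^n = 1/(1 − a) = 1/11001;  first 5 digits = (1, 0, 0, 2, 2)

v_5(a) = 3 ≥ 1, so the series converges in ℤ_5 to 1/(1 − a) = 1/(1 − (-11000)) = 1/11001. Expand this rational in ℤ_5: compute digits iteratively via d_i = x_i mod 5, x_{i+1} = (x_i − d_i)/5. The first 5 digits are (1, 0, 0, 2, 2).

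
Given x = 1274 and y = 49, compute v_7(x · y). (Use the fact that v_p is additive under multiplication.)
v_7(62426) = 4

v_p(x) = 2 (factor: 1274 = 7^2 · 26); v_p(y) = 2 (factor: 49 = 7^2 · 1). Additivity: v_p(xy) = v_p(x) + v_p(y) = 2 + 2 = 4. (Direct check: xy = 62426 = 7^4 · (26).)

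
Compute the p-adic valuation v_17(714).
v_17(714) = 1

v_17(n) is the largest exponent k such that 17^k divides n. Factor out: 714 = 17^1 · 42. (Sign doesn't affect v_p.) So v_17(714) = 1.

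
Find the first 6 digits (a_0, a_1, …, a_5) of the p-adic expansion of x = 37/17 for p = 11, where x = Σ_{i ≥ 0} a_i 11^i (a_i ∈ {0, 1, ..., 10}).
(a_0, …, a_5) = (8, 4, 8, 7, 9, 3)

v_11(37/17) = 0 (numerator and denominator both coprime to 11), so x ∈ ℤ_11^×. Compute digits iteratively via a_i = x_i mod 11, x_{i+1} = (x_i − a_i)/11, with x_0 = x:
  x_0 = 37/17;  a_0 = 8;  x_1 = (x_0 − 8)/11 = -9/17
  x_1 = -9/17;  a_1 = 4;  x_2 = (x_1 − 4)/11 = -7/17
  x_2 = -7/17;  a_2 = 8;  x_3 = (x_2 − 8)/11 = -13/17
  x_3 = -13/17;  a_3 = 7;  x_4 = (x_3 − 7)/11 = -12/17
  x_4 = -12/17;  a_4 = 9;  x_5 = (x_4 − 9)/11 = -15/17
  x_5 = -15/17;  a_5 = 3;  x_6 = (x_5 − 3)/11 = -6/17
Digits: (8, 4, 8, 7, 9, 3).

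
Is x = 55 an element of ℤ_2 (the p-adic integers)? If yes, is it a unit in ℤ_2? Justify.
x ∈ ℤ_2^× (unit); v_2(x) = 0

ℤ_2 = {x ∈ ℚ_2 : v_2(x) ≥ 0} and ℤ_2^× = {x ∈ ℤ_2 : v_2(x) = 0}. Here v_2(55) = v_2(num) − v_2(den) = 0; compare against these criteria.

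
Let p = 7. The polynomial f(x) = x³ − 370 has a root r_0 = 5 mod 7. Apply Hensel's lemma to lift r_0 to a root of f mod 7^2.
r_1 = 5 (mod 49)

Hensel: r_{i+1} = r_i − f(r_i)/f′(r_i) mod 7^{i+2}, where f′(x) = 3x². Iterate:
  r_0 = 5 (mod 7)
  r_1 = 5 (mod 49)
Final: r = 5 with f(r) ≡ 0 mod 7^2.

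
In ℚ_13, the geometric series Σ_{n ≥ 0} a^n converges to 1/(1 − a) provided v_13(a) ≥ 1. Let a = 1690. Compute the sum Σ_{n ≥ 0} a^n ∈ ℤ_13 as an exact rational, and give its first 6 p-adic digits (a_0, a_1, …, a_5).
Σ a^n = 1/(1 − a) = -1/1689;  first 6 digits = (1, 0, 10, 0, 9, 7)

v_13(a) = 2 ≥ 1, so the series converges in ℤ_13 to 1/(1 − a) = 1/(1 − 1690) = -1/1689. Expand this rational in ℤ_13: compute digits iteratively via d_i = x_i mod 13, x_{i+1} = (x_i − d_i)/13. The first 6 digits are (1, 0, 10, 0, 9, 7).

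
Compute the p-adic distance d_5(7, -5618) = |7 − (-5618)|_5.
d_5(7, -5618) = 1/625

Step 1 — x − y = 7 − (-5618) = 5625. Step 2 — v_5(5625) = 4 (factor: 5625 = (5^4 · 9); the sign does not affect v_p). Step 3 — |x − y|_5 = 5^{-4} = 1/625.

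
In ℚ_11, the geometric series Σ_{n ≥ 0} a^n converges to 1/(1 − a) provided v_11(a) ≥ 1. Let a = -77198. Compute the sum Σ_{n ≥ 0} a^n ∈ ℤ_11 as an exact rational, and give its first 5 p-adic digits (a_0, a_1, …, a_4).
Σ a^n = 1/(1 − a) = 1/77199;  first 5 digits = (1, 0, 0, 8, 5)

v_11(a) = 3 ≥ 1, so the series converges in ℤ_11 to 1/(1 − a) = 1/(1 − (-77198)) = 1/77199. Expand this rational in ℤ_11: compute digits iteratively via d_i = x_i mod 11, x_{i+1} = (x_i − d_i)/11. The first 5 digits are (1, 0, 0, 8, 5).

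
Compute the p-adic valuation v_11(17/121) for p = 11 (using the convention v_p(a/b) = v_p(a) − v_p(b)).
v_11(17/121) = -2

Factor powers of 11 from the numerator and denominator of the reduced fraction: 17 = 11^0 · 17 and 121 = 11^2 · 1. Apply v_p(a/b) = v_p(a) − v_p(b): v_11(17/121) = 0 − 2 = -2.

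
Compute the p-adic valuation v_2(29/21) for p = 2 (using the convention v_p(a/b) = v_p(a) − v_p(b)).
v_2(29/21) = 0

Factor powers of 2 from the numerator and denominator of the reduced fraction: 29 = 2^0 · 29 and 21 = 2^0 · 21. Apply v_p(a/b) = v_p(a) − v_p(b): v_2(29/21) = 0 − 0 = 0.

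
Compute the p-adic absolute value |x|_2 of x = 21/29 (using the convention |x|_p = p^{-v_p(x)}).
|21/29|_2 = 1

Step 1 — compute v_2(x) by factoring powers of 2 out of the numerator and denominator: v_2(21/29) = 0. Step 2 — apply |x|_p = p^{-v_p(x)} = 2^{0} = 1.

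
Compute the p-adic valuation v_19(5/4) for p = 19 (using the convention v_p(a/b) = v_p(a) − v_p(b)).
v_19(5/4) = 0

Factor powers of 19 from the numerator and denominator of the reduced fraction: 5 = 19^0 · 5 and 4 = 19^0 · 4. Apply v_p(a/b) = v_p(a) − v_p(b): v_19(5/4) = 0 − 0 = 0.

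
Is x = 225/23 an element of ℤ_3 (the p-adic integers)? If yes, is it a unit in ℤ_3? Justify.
x ∈ ℤ_3 but not a unit; v_3(x) = 2 > 0

ℤ_3 = {x ∈ ℚ_3 : v_3(x) ≥ 0} and ℤ_3^× = {x ∈ ℤ_3 : v_3(x) = 0}. Here v_3(225/23) = v_3(num) − v_3(den) = 2; compare against these criteria.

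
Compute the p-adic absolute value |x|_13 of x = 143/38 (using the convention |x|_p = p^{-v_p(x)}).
|143/38|_13 = 1/13

Step 1 — compute v_13(x) by factoring powers of 13 out of the numerator and denominator: v_13(143/38) = 1. Step 2 — apply |x|_p = p^{-v_p(x)} = 13^{-1} = 1/13.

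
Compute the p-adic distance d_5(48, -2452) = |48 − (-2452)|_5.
d_5(48, -2452) = 1/625

Step 1 — x − y = 48 − (-2452) = 2500. Step 2 — v_5(2500) = 4 (factor: 2500 = (5^4 · 4); the sign does not affect v_p). Step 3 — |x − y|_5 = 5^{-4} = 1/625.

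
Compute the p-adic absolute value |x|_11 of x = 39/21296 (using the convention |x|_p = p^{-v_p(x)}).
|39/21296|_11 = 1331

Step 1 — compute v_11(x) by factoring powers of 11 out of the numerator and denominator: v_11(39/21296) = -3. Step 2 — apply |x|_p = p^{-v_p(x)} = 11^{3} = 1331.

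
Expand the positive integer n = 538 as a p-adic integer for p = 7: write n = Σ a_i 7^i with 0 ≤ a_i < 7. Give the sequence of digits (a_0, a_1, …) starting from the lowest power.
(a_0, a_1, …) = (6, 6, 3, 1)

Repeated division by 7 gives the digits low-to-high: 538 = 6 + 6·7^1 + 3·7^2 + 1·7^3. Digit sequence: (6, 6, 3, 1).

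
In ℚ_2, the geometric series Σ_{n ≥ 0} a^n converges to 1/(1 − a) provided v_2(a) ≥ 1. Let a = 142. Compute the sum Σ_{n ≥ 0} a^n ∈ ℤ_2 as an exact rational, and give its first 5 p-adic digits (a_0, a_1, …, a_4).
Σ a^n = 1/(1 − a) = -1/141;  first 5 digits = (1, 1, 0, 1, 1)

v_2(a) = 1 ≥ 1, so the series converges in ℤ_2 to 1/(1 − a) = 1/(1 − 142) = -1/141. Expand this rational in ℤ_2: compute digits iteratively via d_i = x_i mod 2, x_{i+1} = (x_i − d_i)/2. The first 5 digits are (1, 1, 0, 1, 1).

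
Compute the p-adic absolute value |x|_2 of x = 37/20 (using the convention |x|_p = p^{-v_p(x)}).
|37/20|_2 = 4

Step 1 — compute v_2(x) by factoring powers of 2 out of the numerator and denominator: v_2(37/20) = -2. Step 2 — apply |x|_p = p^{-v_p(x)} = 2^{2} = 4.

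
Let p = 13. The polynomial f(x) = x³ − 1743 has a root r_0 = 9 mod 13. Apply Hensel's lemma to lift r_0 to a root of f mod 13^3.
r_2 = 854 (mod 2197)

Hensel: r_{i+1} = r_i − f(r_i)/f′(r_i) mod 13^{i+2}, where f′(x) = 3x². Iterate:
  r_0 = 9 (mod 13)
  r_1 = 9 (mod 169)
  r_2 = 854 (mod 2197)
Final: r = 854 with f(r) ≡ 0 mod 13^3.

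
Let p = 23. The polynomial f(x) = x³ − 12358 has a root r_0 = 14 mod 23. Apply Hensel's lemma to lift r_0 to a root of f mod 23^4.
r_3 = 220492 (mod 279841)

Hensel: r_{i+1} = r_i − f(r_i)/f′(r_i) mod 23^{i+2}, where f′(x) = 3x². Iterate:
  r_0 = 14 (mod 23)
  r_1 = 428 (mod 529)
  r_2 = 1486 (mod 12167)
  r_3 = 220492 (mod 279841)
Final: r = 220492 with f(r) ≡ 0 mod 23^4.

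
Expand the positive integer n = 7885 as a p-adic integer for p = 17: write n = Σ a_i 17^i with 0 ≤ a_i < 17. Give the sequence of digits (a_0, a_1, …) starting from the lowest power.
(a_0, a_1, …) = (14, 4, 10, 1)

Repeated division by 17 gives the digits low-to-high: 7885 = 14 + 4·17^1 + 10·17^2 + 1·17^3. Digit sequence: (14, 4, 10, 1).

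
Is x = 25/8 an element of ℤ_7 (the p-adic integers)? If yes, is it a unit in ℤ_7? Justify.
x ∈ ℤ_7^× (unit); v_7(x) = 0

ℤ_7 = {x ∈ ℚ_7 : v_7(x) ≥ 0} and ℤ_7^× = {x ∈ ℤ_7 : v_7(x) = 0}. Here v_7(25/8) = v_7(num) − v_7(den) = 0; compare against these criteria.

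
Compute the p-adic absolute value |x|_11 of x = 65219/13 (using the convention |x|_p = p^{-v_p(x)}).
|65219/13|_11 = 1/1331

Step 1 — compute v_11(x) by factoring powers of 11 out of the numerator and denominator: v_11(65219/13) = 3. Step 2 — apply |x|_p = p^{-v_p(x)} = 11^{-3} = 1/1331.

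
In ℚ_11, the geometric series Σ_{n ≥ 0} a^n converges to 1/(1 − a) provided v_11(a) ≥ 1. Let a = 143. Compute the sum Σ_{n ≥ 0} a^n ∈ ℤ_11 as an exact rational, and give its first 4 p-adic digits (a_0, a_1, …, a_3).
Σ a^n = 1/(1 − a) = -1/142;  first 4 digits = (1, 2, 5, 1)

v_11(a) = 1 ≥ 1, so the series converges in ℤ_11 to 1/(1 − a) = 1/(1 − 143) = -1/142. Expand this rational in ℤ_11: compute digits iteratively via d_i = x_i mod 11, x_{i+1} = (x_i − d_i)/11. The first 4 digits are (1, 2, 5, 1).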